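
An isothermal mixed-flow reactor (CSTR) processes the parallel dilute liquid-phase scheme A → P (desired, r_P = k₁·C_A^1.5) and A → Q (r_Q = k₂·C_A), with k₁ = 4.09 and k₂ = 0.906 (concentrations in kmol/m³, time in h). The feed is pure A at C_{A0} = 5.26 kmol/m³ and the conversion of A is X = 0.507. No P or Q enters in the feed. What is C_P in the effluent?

2.34 kmol/m³

Exit C_A = C_{A0}(1−X) = 5.26×0.493 = 2.593 kmol/m³.
Rates in a CSTR are evaluated at the outlet concentration: r_P = 4.09×2.593^1.5 = 17.08, r_Q = 0.906×2.593 = 2.349.
Fraction of consumed A going to P: r_P/(r_P+r_Q) = 0.8791.
C_P = 0.8791·C_{A0}·X = 0.8791×5.26×0.507 = 2.34 kmol/m³.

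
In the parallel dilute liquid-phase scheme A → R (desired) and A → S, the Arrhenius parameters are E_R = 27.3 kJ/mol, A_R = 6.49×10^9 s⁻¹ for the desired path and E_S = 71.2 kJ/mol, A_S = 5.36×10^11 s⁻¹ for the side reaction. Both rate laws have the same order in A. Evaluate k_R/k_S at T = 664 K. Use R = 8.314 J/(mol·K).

With equal orders, S_{R/S} = k_R/k_S = (A_R/A_S)·exp[(E_S−E_R)/(RT)].
(E_S−E_R)/(RT) = (71.2−27.3)×10³/(8.314×664) = 43900/5520 = 7.952.
k_R/k_S = (6.49×10^9/5.36×10^11)·exp(7.952) = 0.01211 × 2842 = 34.4.

34.4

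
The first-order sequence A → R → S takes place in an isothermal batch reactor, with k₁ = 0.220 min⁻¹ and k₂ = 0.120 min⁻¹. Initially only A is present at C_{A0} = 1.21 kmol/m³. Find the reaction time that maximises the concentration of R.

6.06 min

Setting dC_R/dt = 0 gives t_opt = ln(k₂/k₁)/(k₂−k₁).
= ln(0.120/0.220)/(0.120−0.220) = ln(0.5455)/-0.1000 = -0.6061/-0.1000 = 6.06 min.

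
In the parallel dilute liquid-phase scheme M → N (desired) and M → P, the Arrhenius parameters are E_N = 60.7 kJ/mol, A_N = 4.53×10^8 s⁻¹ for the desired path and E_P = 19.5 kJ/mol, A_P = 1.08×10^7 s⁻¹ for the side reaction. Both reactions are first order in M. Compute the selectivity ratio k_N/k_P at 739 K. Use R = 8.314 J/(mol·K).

With equal orders, S_{N/P} = k_N/k_P = (A_N/A_P)·exp[(E_P−E_N)/(RT)].
(E_P−E_N)/(RT) = (19.5−60.7)×10³/(8.314×739) = -41200/6144 = -6.706.
k_N/k_P = (4.53×10^8/1.08×10^7)·exp(-6.706) = 41.94 × 0.001224 = 0.0513.
Since E_N > E_P, raising the temperature improves selectivity toward N.

0.0513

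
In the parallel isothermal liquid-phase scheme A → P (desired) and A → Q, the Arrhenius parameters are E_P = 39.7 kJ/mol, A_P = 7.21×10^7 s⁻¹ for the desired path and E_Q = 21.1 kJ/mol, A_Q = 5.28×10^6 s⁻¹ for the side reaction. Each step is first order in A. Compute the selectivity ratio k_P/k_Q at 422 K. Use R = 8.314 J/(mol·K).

Since both paths have the same order in A, the concentration cancels and S_{P/Q} = k_P/k_Q = (A_P/A_Q)·exp[(E_Q−E_P)/(RT)].
(E_Q−E_P)/(RT) = (21.1−39.7)×10³/(8.314×422) = -18600/3509 = -5.301.
k_P/k_Q = (7.21×10^7/5.28×10^6)·exp(-5.301) = 13.66 × 0.004985 = 0.0681.
Since E_P > E_Q, raising the temperature improves selectivity toward P.

0.0681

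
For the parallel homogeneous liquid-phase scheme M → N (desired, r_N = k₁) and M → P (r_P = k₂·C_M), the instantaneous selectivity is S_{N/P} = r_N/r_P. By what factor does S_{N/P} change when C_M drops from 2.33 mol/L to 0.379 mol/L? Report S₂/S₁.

S_{N/P} = (k₁/k₂)·C_M⁻¹, so S₂/S₁ = (C_{M,2}/C_{M,1})⁻¹.
= 2.33/0.379 = 6.15.
Selectivity toward N rises as C_M falls — low-concentration operation is favoured.

6.15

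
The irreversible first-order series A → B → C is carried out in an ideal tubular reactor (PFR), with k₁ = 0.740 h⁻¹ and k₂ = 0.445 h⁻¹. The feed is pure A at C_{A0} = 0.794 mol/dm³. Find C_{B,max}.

At the optimum, C_{B,max}/C_{A0} = (k₁/k₂)^[k₂/(k₂−k₁)].
= (0.740/0.445)^(0.445/(0.445−0.740)) = (1.663)^(-1.508) = 0.4643.
C_{B,max} = 0.4643×0.794 = 0.369 mol/dm³.

0.369 mol/dm³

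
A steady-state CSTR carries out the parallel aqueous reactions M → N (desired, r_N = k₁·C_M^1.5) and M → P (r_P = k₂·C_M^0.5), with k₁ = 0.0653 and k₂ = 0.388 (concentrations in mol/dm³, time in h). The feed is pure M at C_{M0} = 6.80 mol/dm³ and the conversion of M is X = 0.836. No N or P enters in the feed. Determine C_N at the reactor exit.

0.898 mol/dm³

Exit C_M = C_{M0}(1−X) = 6.80×0.164 = 1.115 mol/dm³.
In a CSTR the entire volume is at exit conditions, so r_N = 0.0653×1.115^1.5 = 0.07690 and r_P = 0.388×1.115^0.5 = 0.4097.
Fraction of consumed M going to N: r_N/(r_N+r_P) = 0.1580.
C_N = 0.1580·C_{M0}·X = 0.1580×6.80×0.836 = 0.898 mol/dm³.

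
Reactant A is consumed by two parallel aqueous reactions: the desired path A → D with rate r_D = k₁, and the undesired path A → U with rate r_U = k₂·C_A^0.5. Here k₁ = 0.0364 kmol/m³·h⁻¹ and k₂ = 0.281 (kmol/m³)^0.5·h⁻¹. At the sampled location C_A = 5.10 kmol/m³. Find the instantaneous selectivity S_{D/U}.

S_{D/U} = r_D/r_U = (k₁)/(k₂·C_A^0.5) = (k₁/k₂)·C_A^-0.5.
= (0.0364) / (0.281×5.100^0.5) = 0.03640/0.6346 = 0.0574.
The undesired path is higher order in A, so low C_A (CSTR or dilute feed) favours D.

0.0574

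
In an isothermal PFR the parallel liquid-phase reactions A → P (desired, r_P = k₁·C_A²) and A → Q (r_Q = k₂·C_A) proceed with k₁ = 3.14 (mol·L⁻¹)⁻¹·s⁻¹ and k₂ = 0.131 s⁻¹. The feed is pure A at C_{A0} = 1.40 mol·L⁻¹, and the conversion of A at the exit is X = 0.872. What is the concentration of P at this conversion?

C_A = C_{A0}(1−X) = 0.1792 mol·L⁻¹.
Along a PFR/batch, dC_Q/dC_A = −r_Q/(r_P+r_Q) = −k₂/(k₂+k₁·C_A).
Integrating from C_{A0} to C_A: C_Q = (0.131/3.14)·ln[(0.131+3.14·1.40)/(0.131+3.14·0.179)] = 0.04172·ln(4.527/0.6937) = 0.07826 mol·L⁻¹.
Then C_P = (C_{A0}−C_A) − C_Q = 1.221 − 0.07826 = 1.143 mol·L⁻¹.

1.14 mol·L⁻¹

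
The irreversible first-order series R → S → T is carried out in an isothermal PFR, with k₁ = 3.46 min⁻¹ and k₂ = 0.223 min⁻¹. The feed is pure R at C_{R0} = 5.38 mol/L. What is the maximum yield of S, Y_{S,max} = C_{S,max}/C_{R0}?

0.828

For a first-order series the maximum intermediate yield is C_{S,max}/C_{R0} = (k₁/k₂)^[k₂/(k₂−k₁)].
= (3.46/0.223)^(0.223/(0.223−3.46)) = (15.52)^(-0.06889) = 0.8279.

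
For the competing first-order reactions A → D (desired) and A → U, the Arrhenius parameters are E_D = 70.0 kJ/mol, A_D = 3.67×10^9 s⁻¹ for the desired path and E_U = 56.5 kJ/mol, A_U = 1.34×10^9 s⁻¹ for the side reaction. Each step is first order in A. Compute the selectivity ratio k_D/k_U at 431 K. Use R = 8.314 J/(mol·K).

With equal orders, S_{D/U} = k_D/k_U = (A_D/A_U)·exp[(E_U−E_D)/(RT)].
(E_U−E_D)/(RT) = (56.5−70.0)×10³/(8.314×431) = -13500/3583 = -3.767.
k_D/k_U = (3.67×10^9/1.34×10^9)·exp(-3.767) = 2.739 × 0.02311 = 0.0633.

0.0633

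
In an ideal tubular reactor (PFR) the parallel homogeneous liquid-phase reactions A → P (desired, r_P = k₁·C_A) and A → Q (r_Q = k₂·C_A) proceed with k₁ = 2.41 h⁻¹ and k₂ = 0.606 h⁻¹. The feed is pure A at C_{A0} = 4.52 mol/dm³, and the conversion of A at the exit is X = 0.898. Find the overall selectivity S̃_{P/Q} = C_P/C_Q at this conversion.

3.98

C_A = C_{A0}(1−X) = 0.4610 mol/dm³.
Both paths are first order in A, so the instantaneous fraction to P is constant: dC_P/d(−C_A) = k₁/(k₁+k₂) = 0.7991.
C_P = 0.7991·(C_{A0}−C_A) = 0.7991×4.059 = 3.24 mol/dm³.
C_Q = (C_{A0}−C_A)−C_P = 0.8156 mol/dm³; S̃_{P/Q} = 3.243/0.8156 = 3.98.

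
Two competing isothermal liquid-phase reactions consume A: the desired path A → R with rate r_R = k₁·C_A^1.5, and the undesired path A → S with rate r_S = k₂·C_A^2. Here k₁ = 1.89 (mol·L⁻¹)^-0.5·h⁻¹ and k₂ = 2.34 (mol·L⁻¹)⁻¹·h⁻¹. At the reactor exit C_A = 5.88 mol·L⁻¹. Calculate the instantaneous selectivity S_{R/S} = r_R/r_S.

0.333

S_{R/S} = r_R/r_S = (k₁·C_A^1.5)/(k₂·C_A^2) = (k₁/k₂)·C_A^-0.5.
= (1.89×5.880^1.5) / (2.34×5.880^2) = 26.95/80.90 = 0.333.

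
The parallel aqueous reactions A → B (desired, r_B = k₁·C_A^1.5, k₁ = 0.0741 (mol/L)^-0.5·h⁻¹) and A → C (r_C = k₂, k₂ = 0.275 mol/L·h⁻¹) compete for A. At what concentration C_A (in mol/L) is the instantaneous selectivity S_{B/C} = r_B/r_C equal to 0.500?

S_{B/C} = (k₁/k₂)·C_A^1.5 ⇒ C_A = (S·k₂/k₁)^(1/1.5).
= (0.500×0.275/0.0741)^(0.6667) = (1.856)^(0.6667) = 1.51 mol/L.

1.51 mol/L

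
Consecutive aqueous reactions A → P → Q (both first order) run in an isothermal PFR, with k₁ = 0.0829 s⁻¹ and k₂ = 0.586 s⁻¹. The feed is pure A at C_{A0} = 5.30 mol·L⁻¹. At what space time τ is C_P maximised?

3.89 s

The intermediate peaks when r₁ = r₂, i.e. k₁e^(−k₁τ) = k₂e^(−k₂τ), giving τ_opt = ln(k₂/k₁)/(k₂−k₁).
= ln(0.586/0.0829)/(0.586−0.0829) = ln(7.069)/0.5031 = 1.956/0.5031 = 3.89 s.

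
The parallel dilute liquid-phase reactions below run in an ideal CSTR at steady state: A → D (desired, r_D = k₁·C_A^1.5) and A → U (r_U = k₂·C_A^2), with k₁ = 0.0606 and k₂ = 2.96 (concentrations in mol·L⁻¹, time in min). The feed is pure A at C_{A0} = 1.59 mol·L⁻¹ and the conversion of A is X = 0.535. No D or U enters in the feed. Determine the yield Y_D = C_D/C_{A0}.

0.0124

Exit C_A = C_{A0}(1−X) = 1.59×0.465 = 0.7393 mol·L⁻¹.
Rates in a CSTR are evaluated at the outlet concentration: r_D = 0.0606×0.7393^1.5 = 0.03853, r_U = 2.96×0.7393^2 = 1.618.
Fraction of consumed A going to D: r_D/(r_D+r_U) = 0.02326.
C_D = 0.02326·C_{A0}·X = 0.02326×1.59×0.535 = 0.0198 mol·L⁻¹; Y_D = C_D/C_{A0} = 0.0124.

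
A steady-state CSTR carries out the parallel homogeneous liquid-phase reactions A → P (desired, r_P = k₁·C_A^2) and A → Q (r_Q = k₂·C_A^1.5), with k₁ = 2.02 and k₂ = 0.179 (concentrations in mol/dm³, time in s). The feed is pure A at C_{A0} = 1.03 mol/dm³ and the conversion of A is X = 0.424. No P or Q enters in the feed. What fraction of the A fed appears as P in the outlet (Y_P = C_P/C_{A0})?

Exit C_A = C_{A0}(1−X) = 1.03×0.576 = 0.5933 mol/dm³.
Rates in a CSTR are evaluated at the outlet concentration: r_P = 2.02×0.5933^2 = 0.7110, r_Q = 0.179×0.5933^1.5 = 0.08180.
Fraction of consumed A going to P: r_P/(r_P+r_Q) = 0.8968.
C_P = 0.8968·C_{A0}·X = 0.8968×1.03×0.424 = 0.392 mol/dm³; Y_P = C_P/C_{A0} = 0.380.

0.380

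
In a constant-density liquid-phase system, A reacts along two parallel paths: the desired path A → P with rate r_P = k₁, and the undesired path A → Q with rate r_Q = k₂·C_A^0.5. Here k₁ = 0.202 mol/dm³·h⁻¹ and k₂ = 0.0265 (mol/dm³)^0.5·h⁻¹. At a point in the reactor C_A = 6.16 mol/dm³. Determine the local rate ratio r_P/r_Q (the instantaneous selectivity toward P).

S_{P/Q} = r_P/r_Q = (k₁)/(k₂·C_A^0.5) = (k₁/k₂)·C_A^-0.5.
= (0.202) / (0.0265×6.160^0.5) = 0.2020/0.06577 = 3.07.
The undesired path is higher order in A, so low C_A (CSTR or dilute feed) favours P.

3.07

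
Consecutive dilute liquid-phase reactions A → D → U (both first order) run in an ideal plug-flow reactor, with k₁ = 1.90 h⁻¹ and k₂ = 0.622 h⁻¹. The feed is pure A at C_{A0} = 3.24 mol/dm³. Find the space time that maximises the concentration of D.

For first-order series the maximum of C_D occurs at τ_opt = ln(k₂/k₁)/(k₂−k₁).
= ln(0.622/1.90)/(0.622−1.90) = ln(0.3274)/-1.278 = -1.117/-1.278 = 0.874 h.

0.874 h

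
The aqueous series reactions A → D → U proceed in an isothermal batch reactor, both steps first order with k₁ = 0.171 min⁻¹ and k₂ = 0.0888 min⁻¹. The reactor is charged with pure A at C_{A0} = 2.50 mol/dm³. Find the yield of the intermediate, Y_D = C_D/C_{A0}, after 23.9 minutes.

0.214

For first-order series with pure A initially, C_D(t) = k₁C_{A0}/(k₂−k₁)·(e^(−k₁t) − e^(−k₂t)).
e^(−k₁t) = e^(−0.171×23.9) = e^(−4.087) = 0.01679; e^(−k₂t) = e^(−2.122) = 0.1198.
C_D = 0.171×2.50/(0.0888−0.171) × (0.01679−0.1198) = (-5.201)×(-0.1030) = 0.5355 mol/dm³.
Y_D = C_D/C_{A0} = 0.5355/2.50 = 0.214.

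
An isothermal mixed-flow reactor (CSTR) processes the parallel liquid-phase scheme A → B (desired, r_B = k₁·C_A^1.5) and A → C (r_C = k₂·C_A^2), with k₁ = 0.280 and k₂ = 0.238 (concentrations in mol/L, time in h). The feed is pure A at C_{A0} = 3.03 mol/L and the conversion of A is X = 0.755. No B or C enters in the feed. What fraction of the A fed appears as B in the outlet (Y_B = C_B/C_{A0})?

0.436

Exit C_A = C_{A0}(1−X) = 3.03×0.245 = 0.7423 mol/L.
In a CSTR the entire volume is at exit conditions, so r_B = 0.280×0.7423^1.5 = 0.1791 and r_C = 0.238×0.7423^2 = 0.1312.
Fraction of consumed A going to B: r_B/(r_B+r_C) = 0.5772.
C_B = 0.5772·C_{A0}·X = 0.5772×3.03×0.755 = 1.32 mol/L; Y_B = C_B/C_{A0} = 0.436.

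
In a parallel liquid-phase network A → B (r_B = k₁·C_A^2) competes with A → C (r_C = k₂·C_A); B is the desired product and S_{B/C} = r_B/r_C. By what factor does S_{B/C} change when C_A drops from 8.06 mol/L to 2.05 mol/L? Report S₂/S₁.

0.254

S_{B/C} = (k₁/k₂)·C_A, so S₂/S₁ = (C_{A,2}/C_{A,1}).
= 2.05/8.06 = 0.254.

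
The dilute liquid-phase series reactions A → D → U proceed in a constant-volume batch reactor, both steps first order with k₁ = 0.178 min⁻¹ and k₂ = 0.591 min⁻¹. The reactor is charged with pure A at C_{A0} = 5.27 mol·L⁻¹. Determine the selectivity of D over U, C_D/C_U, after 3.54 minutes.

0.606

The intermediate concentration in a first-order A→B→C sequence is C_D = k₁C_{A0}(e^(−k₁t) − e^(−k₂t))/(k₂−k₁).
e^(−k₁t) = e^(−0.178×3.54) = e^(−0.6301) = 0.5325; e^(−k₂t) = e^(−2.092) = 0.1234.
C_D = 0.178×5.27/(0.591−0.178) × (0.5325−0.1234) = 2.271×0.4091 = 0.9292 mol·L⁻¹.
C_A = C_{A0}e^(−k₁t) = 2.806 mol·L⁻¹, so C_U = C_{A0}−C_A−C_D = 1.534 mol·L⁻¹; C_D/C_U = 0.606.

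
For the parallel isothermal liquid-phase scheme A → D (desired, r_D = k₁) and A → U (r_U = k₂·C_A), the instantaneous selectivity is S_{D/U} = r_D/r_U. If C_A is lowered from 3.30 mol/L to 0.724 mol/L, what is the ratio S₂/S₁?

S_{D/U} = (k₁/k₂)·C_A⁻¹, so S₂/S₁ = (C_{A,2}/C_{A,1})⁻¹.
= 3.30/0.724 = 4.56.
Selectivity toward D rises as C_A falls — low-concentration operation is favoured.

4.56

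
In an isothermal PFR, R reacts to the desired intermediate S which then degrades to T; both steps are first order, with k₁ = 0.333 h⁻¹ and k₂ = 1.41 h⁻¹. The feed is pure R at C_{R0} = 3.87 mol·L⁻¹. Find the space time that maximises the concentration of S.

1.34 h

For first-order series the maximum of C_S occurs at τ_opt = ln(k₂/k₁)/(k₂−k₁).
= ln(1.41/0.333)/(1.41−0.333) = ln(4.234)/1.077 = 1.443/1.077 = 1.34 h.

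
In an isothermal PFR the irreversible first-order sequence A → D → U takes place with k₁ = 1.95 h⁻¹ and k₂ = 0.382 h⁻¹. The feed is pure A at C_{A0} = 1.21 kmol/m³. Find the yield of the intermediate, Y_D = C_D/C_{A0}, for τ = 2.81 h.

0.420

The intermediate concentration in a first-order A→B→C sequence is C_D = k₁C_{A0}(e^(−k₁τ) − e^(−k₂τ))/(k₂−k₁).
e^(−k₁τ) = e^(−1.95×2.81) = e^(−5.479) = 0.004171; e^(−k₂τ) = e^(−1.073) = 0.3418.
C_D = 1.95×1.21/(0.382−1.95) × (0.004171−0.3418) = (-1.505)×(-0.3377) = 0.5081 kmol/m³.
Y_D = C_D/C_{A0} = 0.5081/1.21 = 0.420.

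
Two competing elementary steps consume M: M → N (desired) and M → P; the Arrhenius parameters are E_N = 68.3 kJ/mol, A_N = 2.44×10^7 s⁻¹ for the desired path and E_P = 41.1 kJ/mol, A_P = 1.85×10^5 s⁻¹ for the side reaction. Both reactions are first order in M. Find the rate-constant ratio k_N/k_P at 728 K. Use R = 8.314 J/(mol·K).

1.47

k_N/k_P = (A_N/A_P)·exp[−(E_N−E_P)/(RT)] = (A_N/A_P)·exp[(E_P−E_N)/(RT)].
(E_P−E_N)/(RT) = (41.1−68.3)×10³/(8.314×728) = -27200/6053 = -4.494.
k_N/k_P = (2.44×10^7/1.85×10^5)·exp(-4.494) = 131.9 × 0.01118 = 1.47.
Since E_N > E_P, raising the temperature improves selectivity toward N.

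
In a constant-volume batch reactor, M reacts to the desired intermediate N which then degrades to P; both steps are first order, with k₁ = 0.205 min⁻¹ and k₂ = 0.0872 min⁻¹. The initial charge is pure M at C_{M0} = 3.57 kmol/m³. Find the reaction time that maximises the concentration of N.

The intermediate peaks when r₁ = r₂, i.e. k₁e^(−k₁t) = k₂e^(−k₂t), giving t_opt = ln(k₂/k₁)/(k₂−k₁).
= ln(0.0872/0.205)/(0.0872−0.205) = ln(0.4254)/-0.1178 = -0.8548/-0.1178 = 7.26 min.

7.26 min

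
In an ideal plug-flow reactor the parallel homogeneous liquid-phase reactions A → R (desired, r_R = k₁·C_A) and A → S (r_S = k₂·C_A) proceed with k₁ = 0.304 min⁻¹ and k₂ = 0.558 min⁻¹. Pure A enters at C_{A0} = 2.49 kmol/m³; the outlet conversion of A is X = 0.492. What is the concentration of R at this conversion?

0.432 kmol/m³

C_A = C_{A0}(1−X) = 1.265 kmol/m³.
Both paths are first order in A, so the instantaneous fraction to R is constant: dC_R/d(−C_A) = k₁/(k₁+k₂) = 0.3527.
C_R = 0.3527·(C_{A0}−C_A) = 0.3527×1.225 = 0.432 kmol/m³.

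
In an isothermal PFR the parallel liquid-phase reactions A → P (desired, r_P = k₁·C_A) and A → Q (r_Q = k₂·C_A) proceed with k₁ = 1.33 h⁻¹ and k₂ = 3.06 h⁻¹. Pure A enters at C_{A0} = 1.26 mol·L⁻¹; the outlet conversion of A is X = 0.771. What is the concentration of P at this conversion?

0.294 mol·L⁻¹

C_A = C_{A0}(1−X) = 0.2885 mol·L⁻¹.
Both paths are first order in A, so the instantaneous fraction to P is constant: dC_P/d(−C_A) = k₁/(k₁+k₂) = 0.3030.
C_P = 0.3030·(C_{A0}−C_A) = 0.3030×0.9715 = 0.294 mol·L⁻¹.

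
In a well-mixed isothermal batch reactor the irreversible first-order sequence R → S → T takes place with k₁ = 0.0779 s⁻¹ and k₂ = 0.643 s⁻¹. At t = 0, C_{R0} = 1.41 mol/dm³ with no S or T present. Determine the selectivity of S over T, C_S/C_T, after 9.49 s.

The intermediate concentration in a first-order A→B→C sequence is C_S = k₁C_{R0}(e^(−k₁t) − e^(−k₂t))/(k₂−k₁).
e^(−k₁t) = e^(−0.0779×9.49) = e^(−0.7393) = 0.4775; e^(−k₂t) = e^(−6.102) = 0.002238.
C_S = 0.0779×1.41/(0.643−0.0779) × (0.4775−0.002238) = 0.1944×0.4752 = 0.09237 mol/dm³.
C_R = C_{R0}e^(−k₁t) = 0.6732 mol/dm³, so C_T = C_{R0}−C_R−C_S = 0.6444 mol/dm³; C_S/C_T = 0.143.

0.143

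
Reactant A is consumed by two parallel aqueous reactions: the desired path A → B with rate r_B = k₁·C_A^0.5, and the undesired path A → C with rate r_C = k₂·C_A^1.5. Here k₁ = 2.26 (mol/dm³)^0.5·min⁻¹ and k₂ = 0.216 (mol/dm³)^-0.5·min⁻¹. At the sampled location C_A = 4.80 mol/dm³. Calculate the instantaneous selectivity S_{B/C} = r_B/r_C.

S_{B/C} = r_B/r_C = (k₁·C_A^0.5)/(k₂·C_A^1.5) = (k₁/k₂)·C_A⁻¹.
= (2.26×4.800^0.5) / (0.216×4.800^1.5) = 4.951/2.272 = 2.18.

2.18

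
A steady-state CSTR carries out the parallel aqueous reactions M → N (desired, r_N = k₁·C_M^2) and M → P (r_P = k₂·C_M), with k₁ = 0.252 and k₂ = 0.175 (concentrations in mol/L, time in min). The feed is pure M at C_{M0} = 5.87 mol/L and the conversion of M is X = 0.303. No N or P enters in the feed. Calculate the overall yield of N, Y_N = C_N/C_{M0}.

Exit C_M = C_{M0}(1−X) = 5.87×0.697 = 4.091 mol/L.
A CSTR operates uniformly at the exit composition, giving r_N = 4.218 and r_P = 0.7160 (each k·C_M^n at C_M = 4.091).
Fraction of consumed M going to N: r_N/(r_N+r_P) = 0.8549.
C_N = 0.8549·C_{M0}·X = 0.8549×5.87×0.303 = 1.52 mol/L; Y_N = C_N/C_{M0} = 0.259.

0.259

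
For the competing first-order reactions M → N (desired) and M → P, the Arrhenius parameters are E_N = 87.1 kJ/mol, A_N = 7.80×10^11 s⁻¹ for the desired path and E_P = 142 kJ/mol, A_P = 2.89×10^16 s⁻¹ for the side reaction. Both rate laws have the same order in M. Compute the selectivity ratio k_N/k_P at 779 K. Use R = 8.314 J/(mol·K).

With equal orders, S_{N/P} = k_N/k_P = (A_N/A_P)·exp[(E_P−E_N)/(RT)].
(E_P−E_N)/(RT) = (142−87.1)×10³/(8.314×779) = 54900/6477 = 8.477.
k_N/k_P = (7.80×10^11/2.89×10^16)·exp(8.477) = 2.699×10^-5 × 4801 = 0.130.

0.130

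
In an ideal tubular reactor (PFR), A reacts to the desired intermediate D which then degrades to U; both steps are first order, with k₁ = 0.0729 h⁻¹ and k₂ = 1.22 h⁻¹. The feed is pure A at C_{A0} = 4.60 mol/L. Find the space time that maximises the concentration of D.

The intermediate peaks when r₁ = r₂, i.e. k₁e^(−k₁τ) = k₂e^(−k₂τ), giving τ_opt = ln(k₂/k₁)/(k₂−k₁).
= ln(1.22/0.0729)/(1.22−0.0729) = ln(16.74)/1.147 = 2.818/1.147 = 2.46 h.

2.46 h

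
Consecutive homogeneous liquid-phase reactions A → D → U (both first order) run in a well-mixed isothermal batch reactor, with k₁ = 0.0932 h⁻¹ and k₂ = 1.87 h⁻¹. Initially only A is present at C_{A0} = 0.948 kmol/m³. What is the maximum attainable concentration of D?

For a first-order series the maximum intermediate yield is C_{D,max}/C_{A0} = (k₁/k₂)^[k₂/(k₂−k₁)].
= (0.0932/1.87)^(1.87/(1.87−0.0932)) = (0.04984)^(1.052) = 0.04259.
C_{D,max} = 0.04259×0.948 = 0.0404 kmol/m³.

0.0404 kmol/m³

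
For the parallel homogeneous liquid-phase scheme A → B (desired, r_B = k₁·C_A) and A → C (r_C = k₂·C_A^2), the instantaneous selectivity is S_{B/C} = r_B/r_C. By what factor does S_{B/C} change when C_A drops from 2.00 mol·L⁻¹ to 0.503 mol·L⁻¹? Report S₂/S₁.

S_{B/C} = (k₁/k₂)·C_A⁻¹, so S₂/S₁ = (C_{A,2}/C_{A,1})⁻¹.
= 2.00/0.503 = 3.98.
Selectivity toward B rises as C_A falls — low-concentration operation is favoured.

3.98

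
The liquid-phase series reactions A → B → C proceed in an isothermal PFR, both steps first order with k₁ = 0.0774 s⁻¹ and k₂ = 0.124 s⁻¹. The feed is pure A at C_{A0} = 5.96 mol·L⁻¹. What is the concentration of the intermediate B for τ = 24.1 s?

1.03 mol·L⁻¹

The intermediate concentration in a first-order A→B→C sequence is C_B = k₁C_{A0}(e^(−k₁τ) − e^(−k₂τ))/(k₂−k₁).
e^(−k₁τ) = e^(−0.0774×24.1) = e^(−1.865) = 0.1548; e^(−k₂τ) = e^(−2.988) = 0.05037.
C_B = 0.0774×5.96/(0.124−0.0774) × (0.1548−0.05037) = 9.899×0.1045 = 1.034 mol·L⁻¹.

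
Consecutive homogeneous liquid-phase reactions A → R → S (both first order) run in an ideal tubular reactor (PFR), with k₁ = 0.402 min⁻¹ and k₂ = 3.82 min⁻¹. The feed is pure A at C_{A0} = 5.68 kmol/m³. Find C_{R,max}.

0.459 kmol/m³

For a first-order series the maximum intermediate yield is C_{R,max}/C_{A0} = (k₁/k₂)^[k₂/(k₂−k₁)].
= (0.402/3.82)^(3.82/(3.82−0.402)) = (0.1052)^(1.118) = 0.08075.
C_{R,max} = 0.08075×5.68 = 0.459 kmol/m³.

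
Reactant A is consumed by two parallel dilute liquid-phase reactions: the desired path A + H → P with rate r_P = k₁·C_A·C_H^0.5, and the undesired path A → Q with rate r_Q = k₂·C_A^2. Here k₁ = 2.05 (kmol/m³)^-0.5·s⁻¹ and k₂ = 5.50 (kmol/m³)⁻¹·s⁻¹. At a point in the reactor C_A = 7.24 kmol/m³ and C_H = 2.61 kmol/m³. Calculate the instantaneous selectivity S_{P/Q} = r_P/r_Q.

S_{P/Q} = r_P/r_Q = (k₁·C_A·C_H^0.5)/(k₂·C_A^2) = (k₁/k₂)·C_A⁻¹·C_H^0.5.
= (2.05×7.240×2.610^0.5) / (5.50×7.240^2) = 23.98/288.3 = 0.0832.
The undesired path is higher order in A, so low C_A (CSTR or dilute feed) favours P.

0.0832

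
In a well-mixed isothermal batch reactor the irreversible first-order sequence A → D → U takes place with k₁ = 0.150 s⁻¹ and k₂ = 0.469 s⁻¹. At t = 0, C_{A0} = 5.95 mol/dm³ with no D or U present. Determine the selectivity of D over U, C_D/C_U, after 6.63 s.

The intermediate concentration in a first-order A→B→C sequence is C_D = k₁C_{A0}(e^(−k₁t) − e^(−k₂t))/(k₂−k₁).
e^(−k₁t) = e^(−0.150×6.63) = e^(−0.9945) = 0.3699; e^(−k₂t) = e^(−3.109) = 0.04462.
C_D = 0.150×5.95/(0.469−0.150) × (0.3699−0.04462) = 2.798×0.3253 = 0.9101 mol/dm³.
C_A = C_{A0}e^(−k₁t) = 2.201 mol/dm³, so C_U = C_{A0}−C_A−C_D = 2.839 mol/dm³; C_D/C_U = 0.321.

0.321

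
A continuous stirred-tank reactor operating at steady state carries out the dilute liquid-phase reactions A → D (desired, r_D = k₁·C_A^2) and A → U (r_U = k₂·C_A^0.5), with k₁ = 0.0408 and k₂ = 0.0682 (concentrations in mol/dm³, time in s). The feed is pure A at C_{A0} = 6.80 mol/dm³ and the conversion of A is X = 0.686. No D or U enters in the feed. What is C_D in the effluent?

3.04 mol/dm³

Exit C_A = C_{A0}(1−X) = 6.80×0.314 = 2.135 mol/dm³.
Rates in a CSTR are evaluated at the outlet concentration: r_D = 0.0408×2.135^2 = 0.1860, r_U = 0.0682×2.135^0.5 = 0.09966.
Fraction of consumed A going to D: r_D/(r_D+r_U) = 0.6511.
C_D = 0.6511·C_{A0}·X = 0.6511×6.80×0.686 = 3.04 mol/dm³.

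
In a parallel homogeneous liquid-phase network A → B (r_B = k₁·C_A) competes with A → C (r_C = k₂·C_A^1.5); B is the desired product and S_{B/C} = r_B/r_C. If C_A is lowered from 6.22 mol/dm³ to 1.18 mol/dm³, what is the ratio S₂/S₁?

S_{B/C} = (k₁/k₂)·C_A^-0.5, so S₂/S₁ = (C_{A,2}/C_{A,1})^-0.5.
= (1.18/6.22)^(-0.5) = (0.1897)^(-0.5) = 2.30.
Selectivity toward B rises as C_A falls — low-concentration operation is favoured.

2.30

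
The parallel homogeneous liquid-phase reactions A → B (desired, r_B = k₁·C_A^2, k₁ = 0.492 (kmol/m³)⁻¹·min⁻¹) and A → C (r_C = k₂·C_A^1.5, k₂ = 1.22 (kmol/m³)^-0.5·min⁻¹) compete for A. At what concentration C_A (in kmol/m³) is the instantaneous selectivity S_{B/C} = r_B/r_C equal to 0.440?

S_{B/C} = (k₁/k₂)·C_A^0.5 ⇒ C_A = (S·k₂/k₁)^(2).
= (0.440×1.22/0.492)^(2) = (1.091)^(2) = 1.19 kmol/m³.

1.19 kmol/m³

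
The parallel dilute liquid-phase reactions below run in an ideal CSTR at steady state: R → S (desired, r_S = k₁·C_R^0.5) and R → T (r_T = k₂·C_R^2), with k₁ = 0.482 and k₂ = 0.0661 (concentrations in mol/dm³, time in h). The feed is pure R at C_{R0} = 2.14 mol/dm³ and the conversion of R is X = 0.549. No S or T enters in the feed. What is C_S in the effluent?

1.04 mol/dm³

Exit C_R = C_{R0}(1−X) = 2.14×0.451 = 0.9651 mol/dm³.
Rates in a CSTR are evaluated at the outlet concentration: r_S = 0.482×0.9651^0.5 = 0.4735, r_T = 0.0661×0.9651^2 = 0.06157.
Fraction of consumed R going to S: r_S/(r_S+r_T) = 0.8849.
C_S = 0.8849·C_{R0}·X = 0.8849×2.14×0.549 = 1.04 mol/dm³.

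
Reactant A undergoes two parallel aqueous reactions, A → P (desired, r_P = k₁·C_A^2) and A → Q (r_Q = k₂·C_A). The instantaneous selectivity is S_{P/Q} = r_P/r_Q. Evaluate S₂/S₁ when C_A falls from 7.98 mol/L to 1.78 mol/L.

0.223

S_{P/Q} = (k₁/k₂)·C_A, so S₂/S₁ = (C_{A,2}/C_{A,1}).
= 1.78/7.98 = 0.223.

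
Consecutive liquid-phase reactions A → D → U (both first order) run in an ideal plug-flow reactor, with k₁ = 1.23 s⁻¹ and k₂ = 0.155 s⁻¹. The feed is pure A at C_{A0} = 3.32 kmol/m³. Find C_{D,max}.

Evaluating C_D at τ_opt = ln(k₂/k₁)/(k₂−k₁) gives C_{D,max}/C_{A0} = (k₁/k₂)^[k₂/(k₂−k₁)].
= (1.23/0.155)^(0.155/(0.155−1.23)) = (7.935)^(-0.1442) = 0.7418.
C_{D,max} = 0.7418×3.32 = 2.46 kmol/m³.

2.46 kmol/m³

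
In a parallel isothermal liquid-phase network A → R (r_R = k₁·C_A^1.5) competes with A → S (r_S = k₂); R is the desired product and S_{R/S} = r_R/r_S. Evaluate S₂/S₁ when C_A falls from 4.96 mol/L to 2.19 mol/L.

S_{R/S} = (k₁/k₂)·C_A^1.5, so S₂/S₁ = (C_{A,2}/C_{A,1})^1.5.
= (2.19/4.96)^1.5 = (0.4415)^1.5 = 0.293.
Selectivity toward R falls as C_A falls — high-concentration operation is favoured.

0.293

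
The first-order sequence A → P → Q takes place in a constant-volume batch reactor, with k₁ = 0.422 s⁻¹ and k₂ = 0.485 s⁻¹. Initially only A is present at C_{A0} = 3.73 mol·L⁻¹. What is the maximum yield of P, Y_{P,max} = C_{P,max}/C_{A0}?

At the optimum, C_{P,max}/C_{A0} = (k₁/k₂)^[k₂/(k₂−k₁)].
= (0.422/0.485)^(0.485/(0.485−0.422)) = (0.8701)^(7.698) = 0.3426.

0.343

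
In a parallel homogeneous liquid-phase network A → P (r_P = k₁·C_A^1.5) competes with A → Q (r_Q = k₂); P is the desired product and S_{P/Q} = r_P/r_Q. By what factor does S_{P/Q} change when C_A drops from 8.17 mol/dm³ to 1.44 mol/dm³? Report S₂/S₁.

0.0740

S_{P/Q} = (k₁/k₂)·C_A^1.5, so S₂/S₁ = (C_{A,2}/C_{A,1})^1.5.
= (1.44/8.17)^1.5 = (0.1763)^1.5 = 0.0740.
Selectivity toward P falls as C_A falls — high-concentration operation is favoured.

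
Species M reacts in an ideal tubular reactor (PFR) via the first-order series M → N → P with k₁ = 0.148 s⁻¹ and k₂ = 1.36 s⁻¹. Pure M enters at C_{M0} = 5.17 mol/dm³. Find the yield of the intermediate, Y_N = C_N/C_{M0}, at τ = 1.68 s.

Solving the coupled first-order balances gives C_N(τ) = [k₁/(k₂−k₁)]·C_{M0}·(e^(−k₁τ) − e^(−k₂τ)).
e^(−k₁τ) = e^(−0.148×1.68) = e^(−0.2486) = 0.7799; e^(−k₂τ) = e^(−2.285) = 0.1018.
C_N = 0.148×5.17/(1.36−0.148) × (0.7799−0.1018) = 0.6313×0.6781 = 0.4281 mol/dm³.
Y_N = C_N/C_{M0} = 0.4281/5.17 = 0.0828.

0.0828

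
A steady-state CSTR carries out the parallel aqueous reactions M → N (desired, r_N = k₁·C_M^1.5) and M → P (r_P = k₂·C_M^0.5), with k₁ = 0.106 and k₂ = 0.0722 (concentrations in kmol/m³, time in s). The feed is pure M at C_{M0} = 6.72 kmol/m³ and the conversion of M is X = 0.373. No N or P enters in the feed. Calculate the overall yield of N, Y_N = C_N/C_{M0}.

Exit C_M = C_{M0}(1−X) = 6.72×0.627 = 4.213 kmol/m³.
In a CSTR the entire volume is at exit conditions, so r_N = 0.106×4.213^1.5 = 0.9168 and r_P = 0.0722×4.213^0.5 = 0.1482.
Fraction of consumed M going to N: r_N/(r_N+r_P) = 0.8608.
C_N = 0.8608·C_{M0}·X = 0.8608×6.72×0.373 = 2.16 kmol/m³; Y_N = C_N/C_{M0} = 0.321.

0.321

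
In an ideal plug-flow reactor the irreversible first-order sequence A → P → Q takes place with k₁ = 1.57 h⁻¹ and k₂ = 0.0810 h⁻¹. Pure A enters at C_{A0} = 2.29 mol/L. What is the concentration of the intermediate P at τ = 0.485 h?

1.19 mol/L

Solving the coupled first-order balances gives C_P(τ) = [k₁/(k₂−k₁)]·C_{A0}·(e^(−k₁τ) − e^(−k₂τ)).
e^(−k₁τ) = e^(−1.57×0.485) = e^(−0.7614) = 0.4670; e^(−k₂τ) = e^(−0.03929) = 0.9615.
C_P = 1.57×2.29/(0.0810−1.57) × (0.4670−0.9615) = (-2.415)×(-0.4945) = 1.194 mol/L.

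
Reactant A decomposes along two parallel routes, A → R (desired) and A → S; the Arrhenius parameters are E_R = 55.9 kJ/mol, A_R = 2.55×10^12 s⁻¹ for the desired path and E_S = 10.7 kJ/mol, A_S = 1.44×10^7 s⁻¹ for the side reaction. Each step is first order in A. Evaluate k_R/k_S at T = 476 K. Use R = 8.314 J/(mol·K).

1.94

k_R/k_S = (A_R/A_S)·exp[−(E_R−E_S)/(RT)] = (A_R/A_S)·exp[(E_S−E_R)/(RT)].
(E_S−E_R)/(RT) = (10.7−55.9)×10³/(8.314×476) = -45200/3957 = -11.42.
k_R/k_S = (2.55×10^12/1.44×10^7)·exp(-11.42) = 1.771×10^5 × 1.096×10^-5 = 1.94.
Since E_R > E_S, raising the temperature improves selectivity toward R.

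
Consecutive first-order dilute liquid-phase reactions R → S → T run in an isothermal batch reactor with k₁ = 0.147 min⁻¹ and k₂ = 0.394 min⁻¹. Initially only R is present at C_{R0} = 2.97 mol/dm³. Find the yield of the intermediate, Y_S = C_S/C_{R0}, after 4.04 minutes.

0.207

The intermediate concentration in a first-order A→B→C sequence is C_S = k₁C_{R0}(e^(−k₁t) − e^(−k₂t))/(k₂−k₁).
e^(−k₁t) = e^(−0.147×4.04) = e^(−0.5939) = 0.5522; e^(−k₂t) = e^(−1.592) = 0.2036.
C_S = 0.147×2.97/(0.394−0.147) × (0.5522−0.2036) = 1.768×0.3486 = 0.6162 mol/dm³.
Y_S = C_S/C_{R0} = 0.6162/2.97 = 0.207.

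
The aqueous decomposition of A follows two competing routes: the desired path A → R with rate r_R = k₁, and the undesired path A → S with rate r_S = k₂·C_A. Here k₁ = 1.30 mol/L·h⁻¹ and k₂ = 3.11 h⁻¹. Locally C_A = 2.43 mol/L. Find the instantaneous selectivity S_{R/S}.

0.172

S_{R/S} = r_R/r_S = (k₁)/(k₂·C_A) = (k₁/k₂)·C_A⁻¹.
= (1.30) / (3.11×2.430) = 1.300/7.557 = 0.172.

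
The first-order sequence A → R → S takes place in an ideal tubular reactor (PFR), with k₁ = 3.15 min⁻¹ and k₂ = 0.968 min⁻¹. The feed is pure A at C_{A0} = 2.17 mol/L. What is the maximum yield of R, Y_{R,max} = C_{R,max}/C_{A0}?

For a first-order series the maximum intermediate yield is C_{R,max}/C_{A0} = (k₁/k₂)^[k₂/(k₂−k₁)].
= (3.15/0.968)^(0.968/(0.968−3.15)) = (3.254)^(-0.4436) = 0.5925.

0.592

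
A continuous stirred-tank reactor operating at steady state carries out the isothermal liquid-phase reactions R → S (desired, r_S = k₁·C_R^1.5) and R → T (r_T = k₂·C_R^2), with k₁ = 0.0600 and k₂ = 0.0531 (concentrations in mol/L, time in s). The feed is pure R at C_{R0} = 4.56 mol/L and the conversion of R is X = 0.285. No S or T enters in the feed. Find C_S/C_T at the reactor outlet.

Exit C_R = C_{R0}(1−X) = 4.56×0.715 = 3.260 mol/L.
Rates in a CSTR are evaluated at the outlet concentration: r_S = 0.0600×3.260^1.5 = 0.3532, r_T = 0.0531×3.260^2 = 0.5645.
Overall selectivity = C_S/C_T = r_Sτ/(r_Tτ) = r_S/r_T = 0.626.

0.626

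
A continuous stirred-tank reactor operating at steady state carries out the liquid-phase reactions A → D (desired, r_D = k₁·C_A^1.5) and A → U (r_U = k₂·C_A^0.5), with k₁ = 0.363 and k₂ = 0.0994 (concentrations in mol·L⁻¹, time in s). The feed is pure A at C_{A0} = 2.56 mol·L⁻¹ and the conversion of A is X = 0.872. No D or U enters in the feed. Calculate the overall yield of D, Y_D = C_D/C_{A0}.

Exit C_A = C_{A0}(1−X) = 2.56×0.128 = 0.3277 mol·L⁻¹.
Rates in a CSTR are evaluated at the outlet concentration: r_D = 0.363×0.3277^1.5 = 0.06809, r_U = 0.0994×0.3277^0.5 = 0.05690.
Fraction of consumed A going to D: r_D/(r_D+r_U) = 0.5448.
C_D = 0.5448·C_{A0}·X = 0.5448×2.56×0.872 = 1.22 mol·L⁻¹; Y_D = C_D/C_{A0} = 0.475.

0.475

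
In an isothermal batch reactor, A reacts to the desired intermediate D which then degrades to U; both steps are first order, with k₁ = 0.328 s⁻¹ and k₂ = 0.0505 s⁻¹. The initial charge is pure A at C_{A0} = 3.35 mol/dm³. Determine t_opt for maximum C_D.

6.74 s

Setting dC_D/dt = 0 gives t_opt = ln(k₂/k₁)/(k₂−k₁).
= ln(0.0505/0.328)/(0.0505−0.328) = ln(0.1540)/-0.2775 = -1.871/-0.2775 = 6.74 s.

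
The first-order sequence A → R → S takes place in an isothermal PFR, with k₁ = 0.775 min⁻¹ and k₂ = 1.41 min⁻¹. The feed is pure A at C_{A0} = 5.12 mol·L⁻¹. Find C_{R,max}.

For a first-order series the maximum intermediate yield is C_{R,max}/C_{A0} = (k₁/k₂)^[k₂/(k₂−k₁)].
= (0.775/1.41)^(1.41/(1.41−0.775)) = (0.5496)^(2.220) = 0.2648.
C_{R,max} = 0.2648×5.12 = 1.36 mol·L⁻¹.

1.36 mol·L⁻¹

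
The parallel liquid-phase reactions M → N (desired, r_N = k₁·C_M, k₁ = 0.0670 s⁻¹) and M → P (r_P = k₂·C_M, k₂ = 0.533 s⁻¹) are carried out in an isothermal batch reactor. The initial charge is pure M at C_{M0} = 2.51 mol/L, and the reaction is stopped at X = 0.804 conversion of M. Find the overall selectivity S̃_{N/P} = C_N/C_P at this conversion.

0.126

C_M = C_{M0}(1−X) = 0.4920 mol/L.
Both paths are first order in M, so the instantaneous fraction to N is constant: dC_N/d(−C_M) = k₁/(k₁+k₂) = 0.1117.
C_N = 0.1117·(C_{M0}−C_M) = 0.1117×2.018 = 0.225 mol/L.
C_P = (C_{M0}−C_M)−C_N = 1.793 mol/L; S̃_{N/P} = 0.2253/1.793 = 0.126.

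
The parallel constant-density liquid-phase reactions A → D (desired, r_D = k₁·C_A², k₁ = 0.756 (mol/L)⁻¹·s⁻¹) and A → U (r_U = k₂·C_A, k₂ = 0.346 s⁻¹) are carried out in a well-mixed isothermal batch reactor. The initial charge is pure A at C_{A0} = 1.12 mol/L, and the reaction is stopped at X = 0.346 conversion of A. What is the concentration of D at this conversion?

0.259 mol/L

C_A = C_{A0}(1−X) = 0.7325 mol/L.
Along a PFR/batch, dC_U/dC_A = −r_U/(r_D+r_U) = −k₂/(k₂+k₁·C_A).
Integrating from C_{A0} to C_A: C_U = (0.346/0.756)·ln[(0.346+0.756·1.12)/(0.346+0.756·0.732)] = 0.4577·ln(1.193/0.8998) = 0.1290 mol/L.
Then C_D = (C_{A0}−C_A) − C_U = 0.3875 − 0.1290 = 0.2585 mol/L.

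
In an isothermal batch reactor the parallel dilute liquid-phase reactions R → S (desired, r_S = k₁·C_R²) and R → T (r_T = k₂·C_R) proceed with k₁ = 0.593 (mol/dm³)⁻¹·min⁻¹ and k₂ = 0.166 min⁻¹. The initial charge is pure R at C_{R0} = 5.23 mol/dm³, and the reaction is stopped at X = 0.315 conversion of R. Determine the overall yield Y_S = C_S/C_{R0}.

0.296

C_R = C_{R0}(1−X) = 3.583 mol/dm³.
Along a PFR/batch, dC_T/dC_R = −r_T/(r_S+r_T) = −k₂/(k₂+k₁·C_R).
Integrating from C_{R0} to C_R: C_T = (0.166/0.593)·ln[(0.166+0.593·5.23)/(0.166+0.593·3.58)] = 0.2799·ln(3.267/2.290) = 0.09944 mol/dm³.
Then C_S = (C_{R0}−C_R) − C_T = 1.647 − 0.09944 = 1.548 mol/dm³.
Y_S = C_S/C_{R0} = 1.548/5.23 = 0.296.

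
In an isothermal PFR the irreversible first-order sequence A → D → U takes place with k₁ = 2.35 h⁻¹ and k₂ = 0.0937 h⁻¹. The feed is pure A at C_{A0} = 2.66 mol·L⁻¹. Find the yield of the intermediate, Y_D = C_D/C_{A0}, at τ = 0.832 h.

For first-order series with pure A initially, C_D(τ) = k₁C_{A0}/(k₂−k₁)·(e^(−k₁τ) − e^(−k₂τ)).
e^(−k₁τ) = e^(−2.35×0.832) = e^(−1.955) = 0.1415; e^(−k₂τ) = e^(−0.07796) = 0.9250.
C_D = 2.35×2.66/(0.0937−2.35) × (0.1415−0.9250) = (-2.770)×(-0.7835) = 2.171 mol·L⁻¹.
Y_D = C_D/C_{A0} = 2.171/2.66 = 0.816.

0.816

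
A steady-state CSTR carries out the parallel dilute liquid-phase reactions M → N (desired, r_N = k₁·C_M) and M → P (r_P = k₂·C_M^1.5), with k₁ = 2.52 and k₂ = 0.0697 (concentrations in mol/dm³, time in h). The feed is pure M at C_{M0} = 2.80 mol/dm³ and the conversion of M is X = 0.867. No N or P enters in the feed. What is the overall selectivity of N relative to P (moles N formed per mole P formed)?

59.2

Exit C_M = C_{M0}(1−X) = 2.80×0.133 = 0.3724 mol/dm³.
A CSTR operates uniformly at the exit composition, giving r_N = 0.9384 and r_P = 0.01584 (each k·C_M^n at C_M = 0.3724).
Overall selectivity = C_N/C_P = r_Nτ/(r_Pτ) = r_N/r_P = 59.2.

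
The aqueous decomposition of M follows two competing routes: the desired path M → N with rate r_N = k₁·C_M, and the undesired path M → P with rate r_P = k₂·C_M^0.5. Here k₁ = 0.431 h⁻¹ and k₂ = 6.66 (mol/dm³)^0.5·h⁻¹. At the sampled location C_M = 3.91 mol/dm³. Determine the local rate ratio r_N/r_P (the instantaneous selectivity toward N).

S_{N/P} = r_N/r_P = (k₁·C_M)/(k₂·C_M^0.5) = (k₁/k₂)·C_M^0.5.
= (0.431×3.910) / (6.66×3.910^0.5) = 1.685/13.17 = 0.128.
Since the desired path is higher order in M, keeping C_M high (PFR or concentrated feed) favours N.

0.128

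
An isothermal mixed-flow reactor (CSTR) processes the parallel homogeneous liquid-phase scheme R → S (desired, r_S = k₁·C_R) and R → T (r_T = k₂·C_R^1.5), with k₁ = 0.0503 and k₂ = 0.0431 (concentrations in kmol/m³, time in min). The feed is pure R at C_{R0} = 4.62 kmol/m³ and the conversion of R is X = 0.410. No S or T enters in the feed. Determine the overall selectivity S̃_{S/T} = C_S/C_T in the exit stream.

Exit C_R = C_{R0}(1−X) = 4.62×0.590 = 2.726 kmol/m³.
In a CSTR the entire volume is at exit conditions, so r_S = 0.0503×2.726 = 0.1371 and r_T = 0.0431×2.726^1.5 = 0.1940.
Overall selectivity = C_S/C_T = r_Sτ/(r_Tτ) = r_S/r_T = 0.707.

0.707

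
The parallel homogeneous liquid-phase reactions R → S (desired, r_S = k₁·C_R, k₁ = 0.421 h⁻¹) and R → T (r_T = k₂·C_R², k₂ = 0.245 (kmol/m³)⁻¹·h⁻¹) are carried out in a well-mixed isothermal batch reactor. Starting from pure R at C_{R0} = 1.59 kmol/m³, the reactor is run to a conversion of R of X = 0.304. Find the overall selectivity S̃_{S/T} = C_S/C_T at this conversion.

C_R = C_{R0}(1−X) = 1.107 kmol/m³.
Along a PFR/batch, dC_S/dC_R = −r_S/(r_S+r_T) = −k₁/(k₁+k₂·C_R).
Integrating from C_{R0} to C_R: C_S = (0.421/0.245)·ln[(0.421+0.245·1.59)/(0.421+0.245·1.11)] = 1.718·ln(0.8105/0.6921) = 0.2714 kmol/m³.
C_T = (C_{R0}−C_R)−C_S = 0.2120 kmol/m³; S̃_{S/T} = 0.2714/0.2120 = 1.28.

1.28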